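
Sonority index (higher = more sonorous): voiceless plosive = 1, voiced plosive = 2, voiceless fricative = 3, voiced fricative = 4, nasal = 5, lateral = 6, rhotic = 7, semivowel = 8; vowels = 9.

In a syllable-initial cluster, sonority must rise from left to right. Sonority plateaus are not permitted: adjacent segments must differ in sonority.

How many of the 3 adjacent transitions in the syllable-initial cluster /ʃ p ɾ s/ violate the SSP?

2

/ʃ/: voiceless fricative = 3.
/p/: voiceless plosive = 1.
/ɾ/: rhotic = 7.
/s/: voiceless fricative = 3.
/ʃ/→/p/: 3→1 (does not rise) — violation.
/p/→/ɾ/: 1→7 (rises) — ok.
/ɾ/→/s/: 7→3 (does not rise) — violation.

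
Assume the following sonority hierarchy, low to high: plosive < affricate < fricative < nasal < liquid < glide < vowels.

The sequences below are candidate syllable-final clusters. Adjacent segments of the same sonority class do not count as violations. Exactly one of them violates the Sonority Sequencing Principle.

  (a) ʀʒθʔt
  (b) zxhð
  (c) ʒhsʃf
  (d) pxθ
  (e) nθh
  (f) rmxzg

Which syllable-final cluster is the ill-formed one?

d

(a) 5-3-3-1-1 → obeys
(b) 3-3-3-3 → obeys
(c) 3-3-3-3-3 → obeys
(d) 1-3-3 → violates
(e) 4-3-3 → obeys
(f) 5-4-3-3-1 → obeys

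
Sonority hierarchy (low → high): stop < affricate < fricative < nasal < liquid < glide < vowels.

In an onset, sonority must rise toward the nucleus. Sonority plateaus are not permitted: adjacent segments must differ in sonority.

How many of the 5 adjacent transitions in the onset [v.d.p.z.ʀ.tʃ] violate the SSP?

3

/v/ — fricative, sonority 3.
/d/ — stop, sonority 1.
/p/ — stop, sonority 1.
/z/ — fricative, sonority 3.
/ʀ/ — liquid, sonority 5.
/tʃ/ — affricate, sonority 2.
/v/→/d/: 3→1 (does not rise) — violation.
/d/→/p/: 1→1 (plateau) — violation.
/p/→/z/: 1→3 (rises) — ok.
/z/→/ʀ/: 3→5 (rises) — ok.
/ʀ/→/tʃ/: 5→2 (does not rise) — violation.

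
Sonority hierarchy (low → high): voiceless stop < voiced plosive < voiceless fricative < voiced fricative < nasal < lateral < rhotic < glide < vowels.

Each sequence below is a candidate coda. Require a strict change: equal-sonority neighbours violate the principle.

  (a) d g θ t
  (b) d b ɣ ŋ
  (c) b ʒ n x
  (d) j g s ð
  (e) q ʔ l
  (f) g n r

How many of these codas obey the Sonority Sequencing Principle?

(a) d g θ t: profile 2-2-3-1 — violates.
(b) d b ɣ ŋ: profile 2-2-4-5 — violates.
(c) b ʒ n x: profile 2-4-5-3 — violates.
(d) j g s ð: profile 8-2-3-4 — violates.
(e) q ʔ l: profile 1-1-6 — violates.
(f) g n r: profile 2-5-7 — violates.

0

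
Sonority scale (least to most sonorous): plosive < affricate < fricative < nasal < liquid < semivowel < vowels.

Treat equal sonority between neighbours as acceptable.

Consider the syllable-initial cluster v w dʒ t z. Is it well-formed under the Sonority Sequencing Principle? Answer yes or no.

/v/ is a fricative (sonority 3).
/w/ is a semivowel (sonority 6).
/dʒ/ is an affricate (sonority 2).
/t/ is a plosive (sonority 1).
/z/ is a fricative (sonority 3).
The profile is 3-6-2-1-3. Between /w/ (6) and /dʒ/ (2) sonority does not rise, so the cluster violates the SSP.

no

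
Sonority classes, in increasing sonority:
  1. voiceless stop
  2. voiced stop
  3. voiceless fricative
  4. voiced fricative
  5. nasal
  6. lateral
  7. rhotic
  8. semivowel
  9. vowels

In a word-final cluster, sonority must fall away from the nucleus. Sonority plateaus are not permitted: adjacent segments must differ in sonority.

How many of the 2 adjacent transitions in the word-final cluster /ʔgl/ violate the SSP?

/ʔ/ is a voiceless stop (sonority 1).
/g/ is a voiced stop (sonority 2).
/l/ is a lateral (sonority 6).
/ʔ/→/g/: 1→2 (does not fall) — violation.
/g/→/l/: 2→6 (does not fall) — violation.

2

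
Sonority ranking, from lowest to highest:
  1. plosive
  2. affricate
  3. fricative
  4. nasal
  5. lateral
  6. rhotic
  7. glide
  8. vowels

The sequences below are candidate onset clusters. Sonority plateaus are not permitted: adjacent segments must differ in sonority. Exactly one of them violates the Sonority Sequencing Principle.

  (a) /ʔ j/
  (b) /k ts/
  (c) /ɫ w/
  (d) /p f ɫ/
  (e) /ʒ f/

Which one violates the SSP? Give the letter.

(a) /ʔ j/: profile 1-7 — obeys.
(b) /k ts/: profile 1-2 — obeys.
(c) /ɫ w/: profile 5-7 — obeys.
(d) /p f ɫ/: profile 1-3-5 — obeys.
(e) /ʒ f/: profile 3-3 — violates.

e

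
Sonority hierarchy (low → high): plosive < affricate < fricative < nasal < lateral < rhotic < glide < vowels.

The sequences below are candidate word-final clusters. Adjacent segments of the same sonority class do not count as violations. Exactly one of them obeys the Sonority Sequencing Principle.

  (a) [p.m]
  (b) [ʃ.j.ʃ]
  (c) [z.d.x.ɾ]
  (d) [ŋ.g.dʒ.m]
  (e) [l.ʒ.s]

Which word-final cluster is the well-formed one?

(a) 1-4 → violates
(b) 3-7-3 → violates
(c) 3-1-3-6 → violates
(d) 4-1-2-4 → violates
(e) 5-3-3 → obeys

e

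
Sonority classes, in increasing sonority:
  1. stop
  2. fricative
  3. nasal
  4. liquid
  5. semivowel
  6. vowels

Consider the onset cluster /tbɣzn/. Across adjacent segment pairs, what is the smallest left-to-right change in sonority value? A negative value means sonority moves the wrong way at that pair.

0

/t/: stop = 1.
/b/: stop = 1.
/ɣ/: fricative = 2.
/z/: fricative = 2.
/n/: nasal = 3.
/t/→/b/: change +0.
/b/→/ɣ/: change +1.
/ɣ/→/z/: change +0.
/z/→/n/: change +1.
Minimum = 0.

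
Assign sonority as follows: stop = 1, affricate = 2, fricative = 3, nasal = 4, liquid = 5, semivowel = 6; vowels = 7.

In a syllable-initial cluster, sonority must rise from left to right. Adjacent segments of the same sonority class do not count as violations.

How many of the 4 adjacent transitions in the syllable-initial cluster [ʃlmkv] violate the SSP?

/ʃ/ — fricative, sonority 3.
/l/ — liquid, sonority 5.
/m/ — nasal, sonority 4.
/k/ — stop, sonority 1.
/v/ — fricative, sonority 3.
/ʃ/→/l/: 3→5 (rises) — ok.
/l/→/m/: 5→4 (does not rise) — violation.
/m/→/k/: 4→1 (does not rise) — violation.
/k/→/v/: 1→3 (rises) — ok.

2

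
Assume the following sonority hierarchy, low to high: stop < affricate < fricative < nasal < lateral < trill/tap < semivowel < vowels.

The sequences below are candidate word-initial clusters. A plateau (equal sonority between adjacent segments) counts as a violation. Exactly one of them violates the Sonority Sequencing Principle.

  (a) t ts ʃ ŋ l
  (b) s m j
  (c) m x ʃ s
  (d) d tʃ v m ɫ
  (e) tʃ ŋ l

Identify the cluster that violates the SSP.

c

(a) sonority 1-2-3-4-5: well-formed.
(b) sonority 3-4-7: well-formed.
(c) sonority 4-3-3-3: ill-formed.
(d) sonority 1-2-3-4-5: well-formed.
(e) sonority 2-4-5: well-formed.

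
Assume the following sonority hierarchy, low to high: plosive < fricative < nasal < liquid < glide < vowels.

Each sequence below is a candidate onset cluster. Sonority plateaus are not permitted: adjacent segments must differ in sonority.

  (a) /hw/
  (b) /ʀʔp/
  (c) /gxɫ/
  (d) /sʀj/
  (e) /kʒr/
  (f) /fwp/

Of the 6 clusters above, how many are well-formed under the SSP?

4

(a) sonority 2-5: well-formed.
(b) sonority 4-1-1: ill-formed.
(c) sonority 1-2-4: well-formed.
(d) sonority 2-4-5: well-formed.
(e) sonority 1-2-4: well-formed.
(f) sonority 2-5-1: ill-formed.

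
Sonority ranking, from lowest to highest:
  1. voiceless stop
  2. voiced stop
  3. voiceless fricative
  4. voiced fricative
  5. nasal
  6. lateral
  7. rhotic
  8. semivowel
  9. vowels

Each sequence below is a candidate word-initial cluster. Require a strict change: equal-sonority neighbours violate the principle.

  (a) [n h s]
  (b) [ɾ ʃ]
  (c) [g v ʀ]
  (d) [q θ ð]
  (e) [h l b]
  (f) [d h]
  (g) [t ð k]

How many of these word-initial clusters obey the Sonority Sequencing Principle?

3

(a) sonority 5-3-3: ill-formed.
(b) sonority 7-3: ill-formed.
(c) sonority 2-4-7: well-formed.
(d) sonority 1-3-4: well-formed.
(e) sonority 3-6-2: ill-formed.
(f) sonority 2-3: well-formed.
(g) sonority 1-4-1: ill-formed.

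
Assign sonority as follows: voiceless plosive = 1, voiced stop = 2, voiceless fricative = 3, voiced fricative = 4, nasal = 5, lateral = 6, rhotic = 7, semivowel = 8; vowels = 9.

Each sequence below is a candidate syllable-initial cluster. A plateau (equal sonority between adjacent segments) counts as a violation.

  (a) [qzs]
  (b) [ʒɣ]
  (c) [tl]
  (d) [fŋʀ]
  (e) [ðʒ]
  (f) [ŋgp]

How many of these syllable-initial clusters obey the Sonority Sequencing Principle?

(a) 1-4-3 → violates
(b) 4-4 → violates
(c) 1-6 → obeys
(d) 3-5-7 → obeys
(e) 4-4 → violates
(f) 5-2-1 → violates

2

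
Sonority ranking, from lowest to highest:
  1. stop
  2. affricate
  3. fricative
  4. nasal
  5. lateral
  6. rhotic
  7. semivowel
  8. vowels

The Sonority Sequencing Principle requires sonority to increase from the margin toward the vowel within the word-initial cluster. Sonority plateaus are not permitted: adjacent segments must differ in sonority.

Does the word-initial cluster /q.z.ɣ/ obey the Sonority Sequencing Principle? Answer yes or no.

/q/ is a stop (sonority 1).
/z/ is a fricative (sonority 3).
/ɣ/ is a fricative (sonority 3).
The profile is 1-3-3. Between /z/ (3) and /ɣ/ (3) sonority does not rise, so the cluster violates the SSP.

no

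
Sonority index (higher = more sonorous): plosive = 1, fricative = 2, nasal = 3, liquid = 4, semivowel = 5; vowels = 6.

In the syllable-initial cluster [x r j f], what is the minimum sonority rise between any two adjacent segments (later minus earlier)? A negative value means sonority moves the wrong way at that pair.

-3

/x/ — fricative, sonority 2.
/r/ — liquid, sonority 4.
/j/ — semivowel, sonority 5.
/f/ — fricative, sonority 2.
/x/→/r/: change +2.
/r/→/j/: change +1.
/j/→/f/: change -3.
Minimum = -3.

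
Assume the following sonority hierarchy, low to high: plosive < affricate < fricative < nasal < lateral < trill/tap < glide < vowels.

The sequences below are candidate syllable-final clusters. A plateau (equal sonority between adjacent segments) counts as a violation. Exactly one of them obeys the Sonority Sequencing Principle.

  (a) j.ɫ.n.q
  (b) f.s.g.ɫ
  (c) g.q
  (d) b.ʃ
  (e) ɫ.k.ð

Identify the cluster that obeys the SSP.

a

(a) sonority 7-5-4-1: well-formed.
(b) sonority 3-3-1-5: ill-formed.
(c) sonority 1-1: ill-formed.
(d) sonority 1-3: ill-formed.
(e) sonority 5-1-3: ill-formed.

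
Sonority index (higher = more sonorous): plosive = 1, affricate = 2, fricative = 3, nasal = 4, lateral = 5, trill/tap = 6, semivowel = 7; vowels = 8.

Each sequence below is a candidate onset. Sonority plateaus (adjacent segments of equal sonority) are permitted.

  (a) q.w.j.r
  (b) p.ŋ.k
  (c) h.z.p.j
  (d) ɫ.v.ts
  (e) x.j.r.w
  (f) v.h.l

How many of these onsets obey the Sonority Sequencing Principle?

(a) sonority 1-7-7-6: ill-formed.
(b) sonority 1-4-1: ill-formed.
(c) sonority 3-3-1-7: ill-formed.
(d) sonority 5-3-2: ill-formed.
(e) sonority 3-7-6-7: ill-formed.
(f) sonority 3-3-5: well-formed.

1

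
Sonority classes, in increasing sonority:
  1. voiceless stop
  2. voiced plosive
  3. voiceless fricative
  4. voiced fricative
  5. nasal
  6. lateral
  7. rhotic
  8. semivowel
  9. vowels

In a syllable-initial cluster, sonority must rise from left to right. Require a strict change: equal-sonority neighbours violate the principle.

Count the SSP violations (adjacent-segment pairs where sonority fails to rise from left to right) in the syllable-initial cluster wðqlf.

3

/w/ — semivowel, sonority 8.
/ð/ — voiced fricative, sonority 4.
/q/ — voiceless stop, sonority 1.
/l/ — lateral, sonority 6.
/f/ — voiceless fricative, sonority 3.
/w/→/ð/: 8→4 (does not rise) — violation.
/ð/→/q/: 4→1 (does not rise) — violation.
/q/→/l/: 1→6 (rises) — ok.
/l/→/f/: 6→3 (does not rise) — violation.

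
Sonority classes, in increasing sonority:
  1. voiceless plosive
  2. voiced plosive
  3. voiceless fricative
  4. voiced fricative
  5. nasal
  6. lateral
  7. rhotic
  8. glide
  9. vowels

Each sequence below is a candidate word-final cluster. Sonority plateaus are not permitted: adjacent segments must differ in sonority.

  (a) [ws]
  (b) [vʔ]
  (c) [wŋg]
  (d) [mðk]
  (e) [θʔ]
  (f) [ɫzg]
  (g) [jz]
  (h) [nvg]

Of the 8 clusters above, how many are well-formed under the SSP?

8

(a) 8-3 → obeys
(b) 4-1 → obeys
(c) 8-5-2 → obeys
(d) 5-4-1 → obeys
(e) 3-1 → obeys
(f) 6-4-2 → obeys
(g) 8-4 → obeys
(h) 5-4-2 → obeys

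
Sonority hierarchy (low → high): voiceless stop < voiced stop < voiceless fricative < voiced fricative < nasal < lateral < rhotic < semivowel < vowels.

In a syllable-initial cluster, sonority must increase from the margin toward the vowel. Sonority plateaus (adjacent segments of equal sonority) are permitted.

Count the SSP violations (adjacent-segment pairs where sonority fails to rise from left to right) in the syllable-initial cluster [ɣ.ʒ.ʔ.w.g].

/ɣ/ is a voiced fricative (sonority 4).
/ʒ/ is a voiced fricative (sonority 4).
/ʔ/ is a voiceless stop (sonority 1).
/w/ is a semivowel (sonority 8).
/g/ is a voiced stop (sonority 2).
/ɣ/→/ʒ/: 4→4 (plateau, allowed) — ok.
/ʒ/→/ʔ/: 4→1 (does not rise) — violation.
/ʔ/→/w/: 1→8 (rises) — ok.
/w/→/g/: 8→2 (does not rise) — violation.

2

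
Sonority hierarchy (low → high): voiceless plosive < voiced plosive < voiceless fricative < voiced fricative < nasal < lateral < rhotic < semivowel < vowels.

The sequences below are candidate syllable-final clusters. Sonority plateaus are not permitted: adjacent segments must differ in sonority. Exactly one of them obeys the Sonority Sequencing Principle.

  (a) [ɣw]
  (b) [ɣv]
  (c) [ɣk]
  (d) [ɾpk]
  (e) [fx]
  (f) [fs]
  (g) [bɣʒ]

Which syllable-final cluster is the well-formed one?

c

(a) 4-8 → violates
(b) 4-4 → violates
(c) 4-1 → obeys
(d) 7-1-1 → violates
(e) 3-3 → violates
(f) 3-3 → violates
(g) 2-4-4 → violates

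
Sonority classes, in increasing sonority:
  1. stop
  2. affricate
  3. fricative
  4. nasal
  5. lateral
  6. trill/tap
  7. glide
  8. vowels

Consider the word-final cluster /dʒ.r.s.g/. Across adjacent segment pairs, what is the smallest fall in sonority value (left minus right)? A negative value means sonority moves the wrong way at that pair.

/dʒ/: affricate = 2.
/r/: trill/tap = 6.
/s/: fricative = 3.
/g/: stop = 1.
/dʒ/→/r/: change -4.
/r/→/s/: change +3.
/s/→/g/: change +2.
Minimum = -4.

-4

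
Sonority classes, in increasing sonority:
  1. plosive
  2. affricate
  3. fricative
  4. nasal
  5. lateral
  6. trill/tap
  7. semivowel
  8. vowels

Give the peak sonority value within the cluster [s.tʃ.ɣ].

/s/ is a fricative (sonority 3).
/tʃ/ is an affricate (sonority 2).
/ɣ/ is a fricative (sonority 3).
The maximum is 3.

3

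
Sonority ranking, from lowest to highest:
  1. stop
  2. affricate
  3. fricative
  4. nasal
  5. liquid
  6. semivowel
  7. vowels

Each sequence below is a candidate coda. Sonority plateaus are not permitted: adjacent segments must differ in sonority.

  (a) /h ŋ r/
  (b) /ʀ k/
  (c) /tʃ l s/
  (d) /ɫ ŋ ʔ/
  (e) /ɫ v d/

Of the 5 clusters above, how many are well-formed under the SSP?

3

(a) 3-4-5 → violates
(b) 5-1 → obeys
(c) 2-5-3 → violates
(d) 5-4-1 → obeys
(e) 5-3-1 → obeys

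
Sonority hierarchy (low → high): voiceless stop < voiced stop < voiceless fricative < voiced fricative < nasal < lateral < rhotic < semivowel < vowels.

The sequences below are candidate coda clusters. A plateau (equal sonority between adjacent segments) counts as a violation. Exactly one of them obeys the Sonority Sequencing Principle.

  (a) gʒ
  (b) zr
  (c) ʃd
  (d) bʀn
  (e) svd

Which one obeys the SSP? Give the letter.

c

(a) sonority 2-4: ill-formed.
(b) sonority 4-7: ill-formed.
(c) sonority 3-2: well-formed.
(d) sonority 2-7-5: ill-formed.
(e) sonority 3-4-2: ill-formed.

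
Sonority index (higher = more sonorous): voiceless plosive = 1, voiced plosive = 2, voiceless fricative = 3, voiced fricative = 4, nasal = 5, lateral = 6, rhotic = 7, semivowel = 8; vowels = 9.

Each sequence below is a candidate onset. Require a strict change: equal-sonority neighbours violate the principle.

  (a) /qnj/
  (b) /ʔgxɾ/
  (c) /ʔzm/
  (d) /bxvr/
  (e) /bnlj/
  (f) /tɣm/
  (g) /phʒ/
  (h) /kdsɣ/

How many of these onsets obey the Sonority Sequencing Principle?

8

(a) sonority 1-5-8: well-formed.
(b) sonority 1-2-3-7: well-formed.
(c) sonority 1-4-5: well-formed.
(d) sonority 2-3-4-7: well-formed.
(e) sonority 2-5-6-8: well-formed.
(f) sonority 1-4-5: well-formed.
(g) sonority 1-3-4: well-formed.
(h) sonority 1-2-3-4: well-formed.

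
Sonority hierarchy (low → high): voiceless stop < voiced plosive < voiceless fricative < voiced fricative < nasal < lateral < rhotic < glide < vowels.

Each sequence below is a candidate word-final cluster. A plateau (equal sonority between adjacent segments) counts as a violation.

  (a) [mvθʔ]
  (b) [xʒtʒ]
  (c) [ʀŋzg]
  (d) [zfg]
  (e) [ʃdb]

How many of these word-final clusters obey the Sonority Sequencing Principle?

(a) sonority 5-4-3-1: well-formed.
(b) sonority 3-4-1-4: ill-formed.
(c) sonority 7-5-4-2: well-formed.
(d) sonority 4-3-2: well-formed.
(e) sonority 3-2-2: ill-formed.

3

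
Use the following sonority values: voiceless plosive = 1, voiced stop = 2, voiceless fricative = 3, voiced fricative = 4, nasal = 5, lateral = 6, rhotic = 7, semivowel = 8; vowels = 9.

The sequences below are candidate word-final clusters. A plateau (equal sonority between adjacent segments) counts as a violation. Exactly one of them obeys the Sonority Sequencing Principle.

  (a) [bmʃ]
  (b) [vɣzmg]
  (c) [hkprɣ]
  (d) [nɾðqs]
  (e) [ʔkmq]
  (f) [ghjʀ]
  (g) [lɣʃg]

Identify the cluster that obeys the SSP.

(a) [bmʃ]: profile 2-5-3 — violates.
(b) [vɣzmg]: profile 4-4-4-5-2 — violates.
(c) [hkprɣ]: profile 3-1-1-7-4 — violates.
(d) [nɾðqs]: profile 5-7-4-1-3 — violates.
(e) [ʔkmq]: profile 1-1-5-1 — violates.
(f) [ghjʀ]: profile 2-3-8-7 — violates.
(g) [lɣʃg]: profile 6-4-3-2 — obeys.

g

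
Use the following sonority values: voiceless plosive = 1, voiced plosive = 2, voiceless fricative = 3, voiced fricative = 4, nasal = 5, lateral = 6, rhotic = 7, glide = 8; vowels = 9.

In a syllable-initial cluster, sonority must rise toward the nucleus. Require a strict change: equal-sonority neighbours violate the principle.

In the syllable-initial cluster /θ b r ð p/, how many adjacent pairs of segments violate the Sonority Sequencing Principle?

3

/θ/ — voiceless fricative, sonority 3.
/b/ — voiced plosive, sonority 2.
/r/ — rhotic, sonority 7.
/ð/ — voiced fricative, sonority 4.
/p/ — voiceless plosive, sonority 1.
/θ/→/b/: 3→2 (does not rise) — violation.
/b/→/r/: 2→7 (rises) — ok.
/r/→/ð/: 7→4 (does not rise) — violation.
/ð/→/p/: 4→1 (does not rise) — violation.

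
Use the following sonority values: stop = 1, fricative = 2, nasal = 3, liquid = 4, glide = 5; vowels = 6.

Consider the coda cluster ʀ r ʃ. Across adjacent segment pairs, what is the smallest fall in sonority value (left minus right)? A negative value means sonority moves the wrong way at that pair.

0

/ʀ/ is a liquid (sonority 4).
/r/ is a liquid (sonority 4).
/ʃ/ is a fricative (sonority 2).
/ʀ/→/r/: change +0.
/r/→/ʃ/: change +2.
Minimum = 0.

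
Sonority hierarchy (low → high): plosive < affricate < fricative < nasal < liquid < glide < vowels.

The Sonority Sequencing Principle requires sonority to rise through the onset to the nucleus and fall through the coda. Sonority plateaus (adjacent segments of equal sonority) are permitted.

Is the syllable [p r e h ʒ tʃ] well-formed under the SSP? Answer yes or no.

Onset: /p/ is a plosive (sonority 1), /r/ is a liquid (sonority 5); then the nucleus /e/ (sonority 7).
Onset profile 1-5-7 — rises to the nucleus.
Coda: /h/ is a fricative (sonority 3), /ʒ/ is a fricative (sonority 3), /tʃ/ is an affricate (sonority 2).
Coda profile 7-3-3-2 — falls from the nucleus.

yes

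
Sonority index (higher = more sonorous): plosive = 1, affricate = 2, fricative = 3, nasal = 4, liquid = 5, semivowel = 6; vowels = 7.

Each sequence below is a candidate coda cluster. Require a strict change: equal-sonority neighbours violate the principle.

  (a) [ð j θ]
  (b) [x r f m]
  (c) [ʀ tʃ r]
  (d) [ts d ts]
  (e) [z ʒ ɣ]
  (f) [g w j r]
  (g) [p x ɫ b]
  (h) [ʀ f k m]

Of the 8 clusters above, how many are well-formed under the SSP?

(a) [ð j θ]: profile 3-6-3 — violates.
(b) [x r f m]: profile 3-5-3-4 — violates.
(c) [ʀ tʃ r]: profile 5-2-5 — violates.
(d) [ts d ts]: profile 2-1-2 — violates.
(e) [z ʒ ɣ]: profile 3-3-3 — violates.
(f) [g w j r]: profile 1-6-6-5 — violates.
(g) [p x ɫ b]: profile 1-3-5-1 — violates.
(h) [ʀ f k m]: profile 5-3-1-4 — violates.

0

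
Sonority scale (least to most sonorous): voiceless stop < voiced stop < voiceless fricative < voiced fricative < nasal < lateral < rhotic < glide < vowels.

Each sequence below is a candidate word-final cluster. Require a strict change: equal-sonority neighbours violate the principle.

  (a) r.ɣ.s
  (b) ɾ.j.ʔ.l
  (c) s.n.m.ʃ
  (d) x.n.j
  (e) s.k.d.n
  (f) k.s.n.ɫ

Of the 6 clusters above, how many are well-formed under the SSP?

1

(a) r.ɣ.s: profile 7-4-3 — obeys.
(b) ɾ.j.ʔ.l: profile 7-8-1-6 — violates.
(c) s.n.m.ʃ: profile 3-5-5-3 — violates.
(d) x.n.j: profile 3-5-8 — violates.
(e) s.k.d.n: profile 3-1-2-5 — violates.
(f) k.s.n.ɫ: profile 1-3-5-6 — violates.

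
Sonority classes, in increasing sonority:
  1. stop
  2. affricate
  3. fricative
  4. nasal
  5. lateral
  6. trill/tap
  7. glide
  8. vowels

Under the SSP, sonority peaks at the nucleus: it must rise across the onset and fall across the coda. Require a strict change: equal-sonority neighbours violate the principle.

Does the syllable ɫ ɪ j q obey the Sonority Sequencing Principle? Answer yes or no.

Onset: /ɫ/ is a lateral (sonority 5); then the nucleus /ɪ/ (sonority 8).
Onset profile 5-8 — rises to the nucleus.
Coda: /j/ is a glide (sonority 7), /q/ is a stop (sonority 1).
Coda profile 8-7-1 — falls from the nucleus.

yes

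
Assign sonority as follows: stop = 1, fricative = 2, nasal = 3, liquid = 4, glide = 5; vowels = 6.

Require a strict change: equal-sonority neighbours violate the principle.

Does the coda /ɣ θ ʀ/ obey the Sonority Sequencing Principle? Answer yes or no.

/ɣ/ — fricative, sonority 2.
/θ/ — fricative, sonority 2.
/ʀ/ — liquid, sonority 4.
The profile is 2-2-4. Between /ɣ/ (2) and /θ/ (2) sonority does not fall, so the cluster violates the SSP.

no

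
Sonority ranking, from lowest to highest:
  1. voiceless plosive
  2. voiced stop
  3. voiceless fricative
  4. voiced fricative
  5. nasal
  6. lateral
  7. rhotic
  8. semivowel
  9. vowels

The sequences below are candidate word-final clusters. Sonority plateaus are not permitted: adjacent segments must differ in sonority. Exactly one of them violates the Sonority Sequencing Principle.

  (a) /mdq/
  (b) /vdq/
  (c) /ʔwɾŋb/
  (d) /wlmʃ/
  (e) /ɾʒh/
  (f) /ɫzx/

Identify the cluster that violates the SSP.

(a) /mdq/: profile 5-2-1 — obeys.
(b) /vdq/: profile 4-2-1 — obeys.
(c) /ʔwɾŋb/: profile 1-8-7-5-2 — violates.
(d) /wlmʃ/: profile 8-6-5-3 — obeys.
(e) /ɾʒh/: profile 7-4-3 — obeys.
(f) /ɫzx/: profile 6-4-3 — obeys.

c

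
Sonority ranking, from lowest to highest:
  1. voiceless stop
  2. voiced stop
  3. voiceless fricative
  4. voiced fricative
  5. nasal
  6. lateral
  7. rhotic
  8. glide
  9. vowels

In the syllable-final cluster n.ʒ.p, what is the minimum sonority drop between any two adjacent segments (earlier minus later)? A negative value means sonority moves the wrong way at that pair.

1

/n/ is a nasal (sonority 5).
/ʒ/ is a voiced fricative (sonority 4).
/p/ is a voiceless stop (sonority 1).
/n/→/ʒ/: change +1.
/ʒ/→/p/: change +3.
Minimum = 1.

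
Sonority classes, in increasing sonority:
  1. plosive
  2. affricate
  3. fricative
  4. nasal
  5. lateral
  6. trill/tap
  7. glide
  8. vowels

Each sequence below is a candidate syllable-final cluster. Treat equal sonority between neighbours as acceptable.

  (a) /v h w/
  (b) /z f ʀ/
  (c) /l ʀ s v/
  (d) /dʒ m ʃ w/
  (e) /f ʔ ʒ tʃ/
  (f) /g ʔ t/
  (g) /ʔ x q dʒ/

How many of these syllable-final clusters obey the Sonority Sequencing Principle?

(a) sonority 3-3-7: ill-formed.
(b) sonority 3-3-6: ill-formed.
(c) sonority 5-6-3-3: ill-formed.
(d) sonority 2-4-3-7: ill-formed.
(e) sonority 3-1-3-2: ill-formed.
(f) sonority 1-1-1: well-formed.
(g) sonority 1-3-1-2: ill-formed.

1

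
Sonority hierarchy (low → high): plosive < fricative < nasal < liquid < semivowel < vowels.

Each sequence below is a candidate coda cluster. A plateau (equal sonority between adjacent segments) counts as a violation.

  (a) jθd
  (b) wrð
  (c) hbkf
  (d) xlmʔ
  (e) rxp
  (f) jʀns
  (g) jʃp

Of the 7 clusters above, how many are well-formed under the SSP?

(a) 5-2-1 → obeys
(b) 5-4-2 → obeys
(c) 2-1-1-2 → violates
(d) 2-4-3-1 → violates
(e) 4-2-1 → obeys
(f) 5-4-3-2 → obeys
(g) 5-2-1 → obeys

5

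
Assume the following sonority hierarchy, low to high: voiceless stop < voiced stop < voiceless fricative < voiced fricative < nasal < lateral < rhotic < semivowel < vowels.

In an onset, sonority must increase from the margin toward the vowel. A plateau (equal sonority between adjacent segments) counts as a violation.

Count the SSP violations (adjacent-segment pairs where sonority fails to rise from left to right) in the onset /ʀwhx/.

2

/ʀ/: rhotic = 7.
/w/: semivowel = 8.
/h/: voiceless fricative = 3.
/x/: voiceless fricative = 3.
/ʀ/→/w/: 7→8 (rises) — ok.
/w/→/h/: 8→3 (does not rise) — violation.
/h/→/x/: 3→3 (plateau) — violation.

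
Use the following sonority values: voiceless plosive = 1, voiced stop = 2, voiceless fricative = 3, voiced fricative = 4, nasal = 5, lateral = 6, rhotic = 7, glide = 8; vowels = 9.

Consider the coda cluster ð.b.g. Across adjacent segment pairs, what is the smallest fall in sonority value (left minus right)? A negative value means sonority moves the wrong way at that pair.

0

/ð/ is a voiced fricative (sonority 4).
/b/ is a voiced stop (sonority 2).
/g/ is a voiced stop (sonority 2).
/ð/→/b/: change +2.
/b/→/g/: change +0.
Minimum = 0.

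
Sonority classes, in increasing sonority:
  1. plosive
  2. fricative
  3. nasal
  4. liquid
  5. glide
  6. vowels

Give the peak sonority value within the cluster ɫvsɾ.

/ɫ/ is a liquid (sonority 4).
/v/ is a fricative (sonority 2).
/s/ is a fricative (sonority 2).
/ɾ/ is a liquid (sonority 4).
The maximum is 4.

4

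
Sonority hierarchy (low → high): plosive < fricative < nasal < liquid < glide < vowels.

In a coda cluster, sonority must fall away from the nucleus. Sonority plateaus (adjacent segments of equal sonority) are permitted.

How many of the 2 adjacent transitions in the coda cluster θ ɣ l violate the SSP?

/θ/ is a fricative (sonority 2).
/ɣ/ is a fricative (sonority 2).
/l/ is a liquid (sonority 4).
/θ/→/ɣ/: 2→2 (plateau, allowed) — ok.
/ɣ/→/l/: 2→4 (does not fall) — violation.

1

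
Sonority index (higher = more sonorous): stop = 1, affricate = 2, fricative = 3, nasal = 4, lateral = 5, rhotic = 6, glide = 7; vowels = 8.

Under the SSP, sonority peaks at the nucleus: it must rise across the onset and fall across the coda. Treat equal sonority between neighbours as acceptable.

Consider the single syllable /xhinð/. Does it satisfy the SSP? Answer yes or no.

yes

Onset: /x/ is a fricative (sonority 3), /h/ is a fricative (sonority 3); then the nucleus /i/ (sonority 8).
Onset profile 3-3-8 — rises to the nucleus.
Coda: /n/ is a nasal (sonority 4), /ð/ is a fricative (sonority 3).
Coda profile 8-4-3 — falls from the nucleus.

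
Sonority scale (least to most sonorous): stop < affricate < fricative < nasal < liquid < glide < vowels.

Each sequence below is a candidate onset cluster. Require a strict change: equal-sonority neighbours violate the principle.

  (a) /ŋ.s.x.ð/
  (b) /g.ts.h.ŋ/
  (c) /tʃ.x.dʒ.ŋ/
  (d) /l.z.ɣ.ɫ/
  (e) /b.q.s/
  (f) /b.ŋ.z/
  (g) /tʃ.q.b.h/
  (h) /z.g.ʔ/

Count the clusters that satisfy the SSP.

1

(a) /ŋ.s.x.ð/: profile 4-3-3-3 — violates.
(b) /g.ts.h.ŋ/: profile 1-2-3-4 — obeys.
(c) /tʃ.x.dʒ.ŋ/: profile 2-3-2-4 — violates.
(d) /l.z.ɣ.ɫ/: profile 5-3-3-5 — violates.
(e) /b.q.s/: profile 1-1-3 — violates.
(f) /b.ŋ.z/: profile 1-4-3 — violates.
(g) /tʃ.q.b.h/: profile 2-1-1-3 — violates.
(h) /z.g.ʔ/: profile 3-1-1 — violates.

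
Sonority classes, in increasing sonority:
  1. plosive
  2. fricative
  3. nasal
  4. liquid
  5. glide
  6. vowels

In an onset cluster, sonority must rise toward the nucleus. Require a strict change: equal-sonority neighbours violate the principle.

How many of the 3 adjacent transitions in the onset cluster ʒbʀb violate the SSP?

2

/ʒ/ is a fricative (sonority 2).
/b/ is a plosive (sonority 1).
/ʀ/ is a liquid (sonority 4).
/b/ is a plosive (sonority 1).
/ʒ/→/b/: 2→1 (does not rise) — violation.
/b/→/ʀ/: 1→4 (rises) — ok.
/ʀ/→/b/: 4→1 (does not rise) — violation.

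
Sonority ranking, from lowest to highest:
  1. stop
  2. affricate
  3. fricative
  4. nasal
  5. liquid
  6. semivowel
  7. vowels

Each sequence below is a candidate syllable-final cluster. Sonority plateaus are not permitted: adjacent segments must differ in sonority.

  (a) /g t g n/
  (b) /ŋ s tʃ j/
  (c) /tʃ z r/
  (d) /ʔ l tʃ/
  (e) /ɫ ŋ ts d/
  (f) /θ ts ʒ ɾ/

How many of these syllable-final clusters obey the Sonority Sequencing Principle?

(a) 1-1-1-4 → violates
(b) 4-3-2-6 → violates
(c) 2-3-5 → violates
(d) 1-5-2 → violates
(e) 5-4-2-1 → obeys
(f) 3-2-3-5 → violates

1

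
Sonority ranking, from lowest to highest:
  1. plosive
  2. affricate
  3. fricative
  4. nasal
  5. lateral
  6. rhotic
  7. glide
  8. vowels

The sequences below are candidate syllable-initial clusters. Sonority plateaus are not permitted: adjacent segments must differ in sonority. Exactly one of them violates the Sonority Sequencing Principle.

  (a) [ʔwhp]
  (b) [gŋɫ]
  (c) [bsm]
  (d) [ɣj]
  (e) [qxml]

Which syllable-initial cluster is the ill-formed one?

(a) [ʔwhp]: profile 1-7-3-1 — violates.
(b) [gŋɫ]: profile 1-4-5 — obeys.
(c) [bsm]: profile 1-3-4 — obeys.
(d) [ɣj]: profile 3-7 — obeys.
(e) [qxml]: profile 1-3-4-5 — obeys.

a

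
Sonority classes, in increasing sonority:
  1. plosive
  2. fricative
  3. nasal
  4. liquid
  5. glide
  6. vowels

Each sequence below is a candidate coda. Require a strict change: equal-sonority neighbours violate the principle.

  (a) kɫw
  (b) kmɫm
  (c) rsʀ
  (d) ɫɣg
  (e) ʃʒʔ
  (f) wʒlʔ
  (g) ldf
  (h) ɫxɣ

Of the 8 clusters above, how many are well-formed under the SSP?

(a) 1-4-5 → violates
(b) 1-3-4-3 → violates
(c) 4-2-4 → violates
(d) 4-2-1 → obeys
(e) 2-2-1 → violates
(f) 5-2-4-1 → violates
(g) 4-1-2 → violates
(h) 4-2-2 → violates

1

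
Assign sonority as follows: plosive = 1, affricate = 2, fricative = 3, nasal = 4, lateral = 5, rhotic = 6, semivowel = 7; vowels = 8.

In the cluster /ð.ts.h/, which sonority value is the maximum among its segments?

3

/ð/ is a fricative (sonority 3).
/ts/ is an affricate (sonority 2).
/h/ is a fricative (sonority 3).
The maximum is 3.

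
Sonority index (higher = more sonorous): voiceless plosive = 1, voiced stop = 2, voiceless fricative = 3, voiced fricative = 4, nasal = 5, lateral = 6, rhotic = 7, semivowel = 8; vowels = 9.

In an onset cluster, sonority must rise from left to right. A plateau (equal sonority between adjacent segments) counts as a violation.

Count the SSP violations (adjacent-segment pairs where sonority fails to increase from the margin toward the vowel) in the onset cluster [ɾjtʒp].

2

/ɾ/ is a rhotic (sonority 7).
/j/ is a semivowel (sonority 8).
/t/ is a voiceless plosive (sonority 1).
/ʒ/ is a voiced fricative (sonority 4).
/p/ is a voiceless plosive (sonority 1).
/ɾ/→/j/: 7→8 (rises) — ok.
/j/→/t/: 8→1 (does not rise) — violation.
/t/→/ʒ/: 1→4 (rises) — ok.
/ʒ/→/p/: 4→1 (does not rise) — violation.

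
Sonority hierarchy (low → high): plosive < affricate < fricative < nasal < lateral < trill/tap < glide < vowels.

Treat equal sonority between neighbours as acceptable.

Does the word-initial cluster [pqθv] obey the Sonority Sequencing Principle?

yes

/p/: plosive = 1.
/q/: plosive = 1.
/θ/: fricative = 3.
/v/: fricative = 3.
The profile 1-1-3-3 is non-decreasing (plateaus allowed), so the word-initial cluster satisfies the SSP.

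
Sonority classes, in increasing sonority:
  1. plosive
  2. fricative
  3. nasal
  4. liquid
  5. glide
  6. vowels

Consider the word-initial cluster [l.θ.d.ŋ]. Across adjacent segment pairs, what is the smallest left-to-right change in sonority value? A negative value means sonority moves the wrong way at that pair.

/l/: liquid = 4.
/θ/: fricative = 2.
/d/: plosive = 1.
/ŋ/: nasal = 3.
/l/→/θ/: change -2.
/θ/→/d/: change -1.
/d/→/ŋ/: change +2.
Minimum = -2.

-2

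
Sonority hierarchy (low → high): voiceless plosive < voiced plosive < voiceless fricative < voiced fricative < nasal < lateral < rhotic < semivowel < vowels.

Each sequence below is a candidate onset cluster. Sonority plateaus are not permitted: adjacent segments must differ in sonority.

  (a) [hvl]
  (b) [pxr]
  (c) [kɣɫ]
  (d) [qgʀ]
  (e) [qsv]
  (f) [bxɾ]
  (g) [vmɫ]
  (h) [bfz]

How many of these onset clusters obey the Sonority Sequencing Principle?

8

(a) 3-4-6 → obeys
(b) 1-3-7 → obeys
(c) 1-4-6 → obeys
(d) 1-2-7 → obeys
(e) 1-3-4 → obeys
(f) 2-3-7 → obeys
(g) 4-5-6 → obeys
(h) 2-3-4 → obeys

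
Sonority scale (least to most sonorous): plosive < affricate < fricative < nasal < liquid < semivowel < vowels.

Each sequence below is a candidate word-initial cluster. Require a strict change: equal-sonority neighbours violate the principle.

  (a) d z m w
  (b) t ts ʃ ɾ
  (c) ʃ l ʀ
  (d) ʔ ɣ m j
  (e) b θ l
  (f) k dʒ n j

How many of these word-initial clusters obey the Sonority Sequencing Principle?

(a) sonority 1-3-4-6: well-formed.
(b) sonority 1-2-3-5: well-formed.
(c) sonority 3-5-5: ill-formed.
(d) sonority 1-3-4-6: well-formed.
(e) sonority 1-3-5: well-formed.
(f) sonority 1-2-4-6: well-formed.

5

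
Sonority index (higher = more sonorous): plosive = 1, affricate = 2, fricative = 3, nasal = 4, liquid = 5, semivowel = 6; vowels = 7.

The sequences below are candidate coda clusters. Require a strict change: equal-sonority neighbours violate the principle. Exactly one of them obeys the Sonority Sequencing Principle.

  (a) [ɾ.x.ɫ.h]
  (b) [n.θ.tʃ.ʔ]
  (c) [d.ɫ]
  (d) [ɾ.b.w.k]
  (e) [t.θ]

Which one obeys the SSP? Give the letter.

b

(a) [ɾ.x.ɫ.h]: profile 5-3-5-3 — violates.
(b) [n.θ.tʃ.ʔ]: profile 4-3-2-1 — obeys.
(c) [d.ɫ]: profile 1-5 — violates.
(d) [ɾ.b.w.k]: profile 5-1-6-1 — violates.
(e) [t.θ]: profile 1-3 — violates.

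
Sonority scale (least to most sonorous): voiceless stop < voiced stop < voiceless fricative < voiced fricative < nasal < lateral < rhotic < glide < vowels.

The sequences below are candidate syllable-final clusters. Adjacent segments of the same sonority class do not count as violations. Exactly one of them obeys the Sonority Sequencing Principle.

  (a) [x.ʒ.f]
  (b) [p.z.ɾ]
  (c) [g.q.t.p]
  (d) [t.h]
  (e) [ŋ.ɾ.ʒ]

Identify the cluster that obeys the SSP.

c

(a) sonority 3-4-3: ill-formed.
(b) sonority 1-4-7: ill-formed.
(c) sonority 2-1-1-1: well-formed.
(d) sonority 1-3: ill-formed.
(e) sonority 5-7-4: ill-formed.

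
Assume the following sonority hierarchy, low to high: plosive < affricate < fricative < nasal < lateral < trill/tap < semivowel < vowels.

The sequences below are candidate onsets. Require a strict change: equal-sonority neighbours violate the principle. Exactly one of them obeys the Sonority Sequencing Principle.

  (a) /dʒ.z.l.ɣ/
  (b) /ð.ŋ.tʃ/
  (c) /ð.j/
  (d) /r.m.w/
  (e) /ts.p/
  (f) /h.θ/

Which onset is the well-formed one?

c

(a) /dʒ.z.l.ɣ/: profile 2-3-5-3 — violates.
(b) /ð.ŋ.tʃ/: profile 3-4-2 — violates.
(c) /ð.j/: profile 3-7 — obeys.
(d) /r.m.w/: profile 6-4-7 — violates.
(e) /ts.p/: profile 2-1 — violates.
(f) /h.θ/: profile 3-3 — violates.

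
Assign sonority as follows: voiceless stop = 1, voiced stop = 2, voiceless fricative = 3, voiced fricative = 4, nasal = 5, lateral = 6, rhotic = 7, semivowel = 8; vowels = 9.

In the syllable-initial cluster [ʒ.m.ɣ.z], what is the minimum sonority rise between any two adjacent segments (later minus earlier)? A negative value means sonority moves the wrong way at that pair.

/ʒ/ is a voiced fricative (sonority 4).
/m/ is a nasal (sonority 5).
/ɣ/ is a voiced fricative (sonority 4).
/z/ is a voiced fricative (sonority 4).
/ʒ/→/m/: change +1.
/m/→/ɣ/: change -1.
/ɣ/→/z/: change +0.
Minimum = -1.

-1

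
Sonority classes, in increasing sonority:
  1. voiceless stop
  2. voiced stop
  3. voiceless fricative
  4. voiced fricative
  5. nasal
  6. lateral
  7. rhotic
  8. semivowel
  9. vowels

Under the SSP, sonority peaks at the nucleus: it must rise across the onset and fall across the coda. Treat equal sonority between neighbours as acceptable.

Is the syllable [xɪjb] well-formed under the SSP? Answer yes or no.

Onset: /x/ is a voiceless fricative (sonority 3); then the nucleus /ɪ/ (sonority 9).
Onset profile 3-9 — rises to the nucleus.
Coda: /j/ is a semivowel (sonority 8), /b/ is a voiced stop (sonority 2).
Coda profile 9-8-2 — falls from the nucleus.

yes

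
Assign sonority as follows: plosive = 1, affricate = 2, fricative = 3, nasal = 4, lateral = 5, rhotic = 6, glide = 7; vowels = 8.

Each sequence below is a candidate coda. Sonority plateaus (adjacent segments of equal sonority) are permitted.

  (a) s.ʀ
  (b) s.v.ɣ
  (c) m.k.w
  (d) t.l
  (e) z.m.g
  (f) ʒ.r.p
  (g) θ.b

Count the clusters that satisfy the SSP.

2

(a) s.ʀ: profile 3-6 — violates.
(b) s.v.ɣ: profile 3-3-3 — obeys.
(c) m.k.w: profile 4-1-7 — violates.
(d) t.l: profile 1-5 — violates.
(e) z.m.g: profile 3-4-1 — violates.
(f) ʒ.r.p: profile 3-6-1 — violates.
(g) θ.b: profile 3-1 — obeys.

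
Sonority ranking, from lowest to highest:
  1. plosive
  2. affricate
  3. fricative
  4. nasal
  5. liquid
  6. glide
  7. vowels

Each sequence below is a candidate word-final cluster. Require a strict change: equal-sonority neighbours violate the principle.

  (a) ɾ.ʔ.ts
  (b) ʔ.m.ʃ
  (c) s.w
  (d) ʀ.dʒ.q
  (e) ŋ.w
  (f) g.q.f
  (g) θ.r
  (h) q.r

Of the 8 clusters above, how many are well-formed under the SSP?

1

(a) ɾ.ʔ.ts: profile 5-1-2 — violates.
(b) ʔ.m.ʃ: profile 1-4-3 — violates.
(c) s.w: profile 3-6 — violates.
(d) ʀ.dʒ.q: profile 5-2-1 — obeys.
(e) ŋ.w: profile 4-6 — violates.
(f) g.q.f: profile 1-1-3 — violates.
(g) θ.r: profile 3-5 — violates.
(h) q.r: profile 1-5 — violates.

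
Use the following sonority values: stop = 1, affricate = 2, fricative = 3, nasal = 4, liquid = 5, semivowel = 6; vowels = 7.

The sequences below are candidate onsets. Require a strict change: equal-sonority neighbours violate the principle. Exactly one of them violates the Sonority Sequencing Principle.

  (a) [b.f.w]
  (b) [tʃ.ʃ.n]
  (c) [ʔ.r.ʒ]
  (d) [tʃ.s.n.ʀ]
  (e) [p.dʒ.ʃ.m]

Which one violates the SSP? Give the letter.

c

(a) 1-3-6 → obeys
(b) 2-3-4 → obeys
(c) 1-5-3 → violates
(d) 2-3-4-5 → obeys
(e) 1-2-3-4 → obeys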